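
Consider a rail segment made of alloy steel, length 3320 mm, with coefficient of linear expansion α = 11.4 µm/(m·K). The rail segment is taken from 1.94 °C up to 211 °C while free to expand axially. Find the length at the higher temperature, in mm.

3327.9 mm

ΔT = 211 − 1.94 = 209.1 K.
ΔL = α·L₀·ΔT = 11.4×10⁻⁶ × 3320 mm × 209.1 K = 7.91 mm.
L = L₀ + ΔL = 3320 + 7.91 = 3327.9 mm.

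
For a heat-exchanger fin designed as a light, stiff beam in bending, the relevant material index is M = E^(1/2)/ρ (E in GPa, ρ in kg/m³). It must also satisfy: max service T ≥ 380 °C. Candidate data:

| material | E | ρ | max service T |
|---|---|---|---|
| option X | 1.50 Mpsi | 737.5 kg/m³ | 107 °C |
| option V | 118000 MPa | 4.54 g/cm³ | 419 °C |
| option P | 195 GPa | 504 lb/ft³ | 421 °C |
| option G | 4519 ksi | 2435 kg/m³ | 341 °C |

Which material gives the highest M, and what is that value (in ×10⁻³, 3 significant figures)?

Screen on constraints: max service T ≥ 380 °C. Survivors: option V, option P.
In SI units:
  option V: E = 118.0 GPa, ρ = 4540 kg/m³
  option P: E = 195.0 GPa, ρ = 8073 kg/m³
  option V: M = 2.39×10⁻³
  option P: M = 1.73×10⁻³
Option V ranks first.

option V, M = 2.39×10⁻³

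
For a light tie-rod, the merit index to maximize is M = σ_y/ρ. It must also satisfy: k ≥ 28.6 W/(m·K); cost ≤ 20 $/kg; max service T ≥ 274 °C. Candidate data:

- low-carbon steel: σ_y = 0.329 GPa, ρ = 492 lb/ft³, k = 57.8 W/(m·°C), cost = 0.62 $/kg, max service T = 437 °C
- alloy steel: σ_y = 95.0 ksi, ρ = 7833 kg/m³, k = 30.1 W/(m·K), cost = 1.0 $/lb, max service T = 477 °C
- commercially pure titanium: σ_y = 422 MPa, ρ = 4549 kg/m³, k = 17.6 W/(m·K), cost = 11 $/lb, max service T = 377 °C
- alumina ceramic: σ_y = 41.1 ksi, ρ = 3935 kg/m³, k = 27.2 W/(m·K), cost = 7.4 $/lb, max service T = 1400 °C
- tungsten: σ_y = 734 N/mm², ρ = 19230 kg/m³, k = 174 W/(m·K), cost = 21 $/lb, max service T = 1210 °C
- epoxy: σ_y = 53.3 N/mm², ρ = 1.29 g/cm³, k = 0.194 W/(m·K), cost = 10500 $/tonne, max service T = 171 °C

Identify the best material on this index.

Screen on constraints: k ≥ 28.6 W/(m·K); cost ≤ 20 $/kg; max service T ≥ 274 °C. Survivors: low-carbon steel, alloy steel.
Convert each candidate to consistent units, then evaluate M:
  low-carbon steel: σ_y = 329.0 MPa, ρ = 7881 kg/m³
  alloy steel: σ_y = 655.0 MPa, ρ = 7833 kg/m³
  alloy steel: M = 83.6 kN·m/kg
  low-carbon steel: M = 41.7 kN·m/kg
Highest index: alloy steel.

alloy steel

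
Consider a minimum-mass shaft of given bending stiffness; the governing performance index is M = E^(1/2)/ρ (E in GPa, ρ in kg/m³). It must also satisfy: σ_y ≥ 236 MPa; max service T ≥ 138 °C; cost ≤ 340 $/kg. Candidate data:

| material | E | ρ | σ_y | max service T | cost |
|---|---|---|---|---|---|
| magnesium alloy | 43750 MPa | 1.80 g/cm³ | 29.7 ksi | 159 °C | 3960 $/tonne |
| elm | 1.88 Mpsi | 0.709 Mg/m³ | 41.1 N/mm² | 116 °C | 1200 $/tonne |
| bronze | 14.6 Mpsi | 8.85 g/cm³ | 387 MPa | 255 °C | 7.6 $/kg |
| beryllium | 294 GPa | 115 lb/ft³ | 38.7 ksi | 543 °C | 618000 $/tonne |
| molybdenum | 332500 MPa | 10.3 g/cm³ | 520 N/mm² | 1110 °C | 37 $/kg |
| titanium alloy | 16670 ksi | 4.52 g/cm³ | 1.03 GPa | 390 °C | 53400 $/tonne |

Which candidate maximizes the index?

titanium alloy

Screen on constraints: σ_y ≥ 236 MPa; max service T ≥ 138 °C; cost ≤ 340 $/kg. Survivors: bronze, molybdenum, titanium alloy.
In SI units:
  bronze: E = 100.7 GPa, ρ = 8850 kg/m³
  molybdenum: E = 332.5 GPa, ρ = 10300 kg/m³
  titanium alloy: E = 114.9 GPa, ρ = 4520 kg/m³
  titanium alloy: M = 2.37×10⁻³
  molybdenum: M = 1.77×10⁻³
  bronze: M = 1.13×10⁻³
The maximum is for titanium alloy.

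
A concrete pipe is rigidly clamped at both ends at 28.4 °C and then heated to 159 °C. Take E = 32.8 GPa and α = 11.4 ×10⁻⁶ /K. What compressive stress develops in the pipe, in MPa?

ΔT = 130.6 K. Constrained thermal stress σ = E·α·ΔT = 32.80×10³ MPa × 11.4×10⁻⁶ × 130.6 = 48.8 MPa (compressive).

48.8 MPa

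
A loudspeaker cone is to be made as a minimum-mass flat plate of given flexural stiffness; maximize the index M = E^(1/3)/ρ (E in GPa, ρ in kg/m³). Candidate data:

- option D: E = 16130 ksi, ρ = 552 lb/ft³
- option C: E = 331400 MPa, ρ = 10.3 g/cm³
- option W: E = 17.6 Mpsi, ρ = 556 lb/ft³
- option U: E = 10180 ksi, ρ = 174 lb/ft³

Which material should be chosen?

option U

Convert each candidate to consistent units, then evaluate M:
  option D: E = 111.2 GPa, ρ = 8842 kg/m³
  option C: E = 331.4 GPa, ρ = 10300 kg/m³
  option W: E = 121.3 GPa, ρ = 8906 kg/m³
  option U: E = 70.19 GPa, ρ = 2787 kg/m³
  option U: M = 1.48×10⁻³
  option C: M = 0.672×10⁻³
  option W: M = 0.556×10⁻³
  option D: M = 0.544×10⁻³
The maximum is for option U.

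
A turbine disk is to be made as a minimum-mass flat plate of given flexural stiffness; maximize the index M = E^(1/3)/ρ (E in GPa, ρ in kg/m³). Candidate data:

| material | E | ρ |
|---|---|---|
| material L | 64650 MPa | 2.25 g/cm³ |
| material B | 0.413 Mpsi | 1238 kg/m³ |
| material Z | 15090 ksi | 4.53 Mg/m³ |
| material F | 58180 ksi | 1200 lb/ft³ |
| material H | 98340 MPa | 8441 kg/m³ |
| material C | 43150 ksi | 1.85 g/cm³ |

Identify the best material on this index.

In SI units:
  material L: E = 64.65 GPa, ρ = 2250 kg/m³
  material B: E = 2.848 GPa, ρ = 1238 kg/m³
  material Z: E = 104.0 GPa, ρ = 4530 kg/m³
  material F: E = 401.1 GPa, ρ = 19220 kg/m³
  material H: E = 98.34 GPa, ρ = 8441 kg/m³
  material C: E = 297.5 GPa, ρ = 1850 kg/m³
  material C: M = 3.61×10⁻³
  material L: M = 1.78×10⁻³
  material B: M = 1.14×10⁻³
  material Z: M = 1.04×10⁻³
  material H: M = 0.547×10⁻³
  material F: M = 0.384×10⁻³
Material C has the largest M.

material C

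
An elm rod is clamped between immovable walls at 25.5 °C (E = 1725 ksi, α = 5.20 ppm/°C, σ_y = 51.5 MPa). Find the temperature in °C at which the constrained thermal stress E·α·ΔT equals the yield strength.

858 °C

E = 1725 ksi = 11.89 GPa.
E·α·ΔT = 51.50 MPa ⇒ ΔT = 51.50 / (11.89×10³ × 5.20×10⁻⁶) = 832.7 K.
T = 25.5 + 832.7 = 858.2 °C.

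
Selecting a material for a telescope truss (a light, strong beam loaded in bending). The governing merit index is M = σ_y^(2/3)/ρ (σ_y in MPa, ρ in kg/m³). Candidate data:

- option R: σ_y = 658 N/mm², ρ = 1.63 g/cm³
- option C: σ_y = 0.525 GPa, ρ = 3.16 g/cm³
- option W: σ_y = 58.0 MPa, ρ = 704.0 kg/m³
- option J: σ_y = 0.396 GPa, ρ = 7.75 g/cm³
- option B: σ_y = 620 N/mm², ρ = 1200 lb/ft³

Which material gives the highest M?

After converting to SI:
  option R: σ_y = 658.0 MPa, ρ = 1630 kg/m³
  option C: σ_y = 525.0 MPa, ρ = 3160 kg/m³
  option W: σ_y = 58.00 MPa, ρ = 704.0 kg/m³
  option J: σ_y = 396.0 MPa, ρ = 7750 kg/m³
  option B: σ_y = 620.0 MPa, ρ = 19220 kg/m³
  option R: M = 46.4×10⁻³
  option W: M = 21.3×10⁻³
  option C: M = 20.6×10⁻³
  option J: M = 6.96×10⁻³
  option B: M = 3.78×10⁻³
Option R has the largest M.

option R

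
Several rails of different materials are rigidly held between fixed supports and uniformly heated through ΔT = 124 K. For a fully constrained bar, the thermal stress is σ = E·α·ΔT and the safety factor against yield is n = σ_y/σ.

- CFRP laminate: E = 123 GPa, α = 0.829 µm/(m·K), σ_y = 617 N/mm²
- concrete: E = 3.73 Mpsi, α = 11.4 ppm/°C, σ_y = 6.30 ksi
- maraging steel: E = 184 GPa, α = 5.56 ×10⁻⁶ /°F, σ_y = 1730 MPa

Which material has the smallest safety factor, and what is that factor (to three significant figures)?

Converting E to GPa, α to ×10⁻⁶/K, σ_y to MPa, then σ and n for each:
  CFRP laminate: E = 123.0, α = 0.829, σ_y = 617.0 → σ = 12.6 MPa, n = 48.8
  concrete: E = 25.72, α = 11.4, σ_y = 43.44 → σ = 36.4 MPa, n = 1.19
  maraging steel: E = 184.0, α = 10.0, σ_y = 1730 → σ = 228 MPa, n = 7.58
Smallest n: concrete with n = 1.19.

concrete, n = 1.19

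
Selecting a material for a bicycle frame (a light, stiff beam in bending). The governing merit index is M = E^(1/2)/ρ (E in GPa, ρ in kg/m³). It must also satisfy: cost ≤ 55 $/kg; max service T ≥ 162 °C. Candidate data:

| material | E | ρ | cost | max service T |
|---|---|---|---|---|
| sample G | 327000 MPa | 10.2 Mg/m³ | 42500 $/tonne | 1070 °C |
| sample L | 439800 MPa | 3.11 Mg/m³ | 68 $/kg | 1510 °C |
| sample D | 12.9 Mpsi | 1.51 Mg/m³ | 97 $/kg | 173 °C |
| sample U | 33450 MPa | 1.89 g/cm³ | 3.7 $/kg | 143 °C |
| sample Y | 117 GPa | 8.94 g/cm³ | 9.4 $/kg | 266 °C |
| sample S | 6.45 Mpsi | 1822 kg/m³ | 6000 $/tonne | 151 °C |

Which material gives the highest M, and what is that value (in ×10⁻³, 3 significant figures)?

Screen on constraints: cost ≤ 55 $/kg; max service T ≥ 162 °C. Survivors: sample G, sample Y.
In SI units:
  sample G: E = 327.0 GPa, ρ = 10200 kg/m³
  sample Y: E = 117.0 GPa, ρ = 8940 kg/m³
  sample G: M = 1.77×10⁻³
  sample Y: M = 1.21×10⁻³
The maximum is for sample G.

sample G, M = 1.77×10⁻³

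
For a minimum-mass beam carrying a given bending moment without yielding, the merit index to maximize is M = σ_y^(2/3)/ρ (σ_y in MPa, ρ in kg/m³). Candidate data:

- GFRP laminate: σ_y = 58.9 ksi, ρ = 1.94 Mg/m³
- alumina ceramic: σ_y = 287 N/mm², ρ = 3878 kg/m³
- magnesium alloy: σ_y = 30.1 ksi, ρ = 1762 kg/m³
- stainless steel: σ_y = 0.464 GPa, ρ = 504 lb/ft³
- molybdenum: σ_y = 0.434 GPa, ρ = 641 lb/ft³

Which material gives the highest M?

After converting to SI:
  GFRP laminate: σ_y = 406.1 MPa, ρ = 1940 kg/m³
  alumina ceramic: σ_y = 287.0 MPa, ρ = 3878 kg/m³
  magnesium alloy: σ_y = 207.5 MPa, ρ = 1762 kg/m³
  stainless steel: σ_y = 464.0 MPa, ρ = 8073 kg/m³
  molybdenum: σ_y = 434.0 MPa, ρ = 10270 kg/m³
  GFRP laminate: M = 28.3×10⁻³
  magnesium alloy: M = 19.9×10⁻³
  alumina ceramic: M = 11.2×10⁻³
  stainless steel: M = 7.42×10⁻³
  molybdenum: M = 5.58×10⁻³
Highest index: GFRP laminate.

GFRP laminate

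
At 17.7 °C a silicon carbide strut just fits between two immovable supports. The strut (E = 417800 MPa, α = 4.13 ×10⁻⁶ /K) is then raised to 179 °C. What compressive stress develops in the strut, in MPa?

278 MPa

E = 417800 MPa = 417.8 GPa.
ΔT = 161.3 K. Constrained thermal stress σ = E·α·ΔT = 417.8×10³ MPa × 4.13×10⁻⁶ × 161.3 = 278 MPa (compressive).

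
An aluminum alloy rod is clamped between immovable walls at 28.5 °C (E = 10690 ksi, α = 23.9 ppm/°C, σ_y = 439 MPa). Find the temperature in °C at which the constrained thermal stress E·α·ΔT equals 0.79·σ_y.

225 °C

E = 10690 ksi = 73.70 GPa.
E·α·ΔT = 346.8 MPa ⇒ ΔT = 346.8 / (73.70×10³ × 23.9×10⁻⁶) = 196.9 K.
T = 28.5 + 196.9 = 225.4 °C.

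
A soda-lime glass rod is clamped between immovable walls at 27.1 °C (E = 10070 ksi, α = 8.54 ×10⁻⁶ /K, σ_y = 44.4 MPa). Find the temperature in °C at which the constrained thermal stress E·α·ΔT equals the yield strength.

102 °C

E = 10070 ksi = 69.43 GPa.
E·α·ΔT = 44.40 MPa ⇒ ΔT = 44.40 / (69.43×10³ × 8.54×10⁻⁶) = 74.88 K.
T = 27.1 + 74.88 = 102.0 °C.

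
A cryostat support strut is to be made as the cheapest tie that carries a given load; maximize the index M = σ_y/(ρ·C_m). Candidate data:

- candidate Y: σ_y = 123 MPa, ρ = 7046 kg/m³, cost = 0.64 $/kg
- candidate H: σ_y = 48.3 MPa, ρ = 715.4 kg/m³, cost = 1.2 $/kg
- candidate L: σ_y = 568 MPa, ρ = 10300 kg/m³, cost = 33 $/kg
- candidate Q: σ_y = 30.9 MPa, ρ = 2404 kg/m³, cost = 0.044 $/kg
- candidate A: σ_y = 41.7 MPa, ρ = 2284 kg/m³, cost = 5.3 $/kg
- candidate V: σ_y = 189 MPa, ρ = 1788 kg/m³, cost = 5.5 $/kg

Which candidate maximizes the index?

candidate Q

Per-candidate index values:
  candidate Q: M = 292 kN·m per $
  candidate H: M = 56.3 kN·m per $
  candidate Y: M = 27.3 kN·m per $
  candidate V: M = 19.2 kN·m per $
  candidate A: M = 3.44 kN·m per $
  candidate L: M = 1.67 kN·m per $
Highest index: candidate Q.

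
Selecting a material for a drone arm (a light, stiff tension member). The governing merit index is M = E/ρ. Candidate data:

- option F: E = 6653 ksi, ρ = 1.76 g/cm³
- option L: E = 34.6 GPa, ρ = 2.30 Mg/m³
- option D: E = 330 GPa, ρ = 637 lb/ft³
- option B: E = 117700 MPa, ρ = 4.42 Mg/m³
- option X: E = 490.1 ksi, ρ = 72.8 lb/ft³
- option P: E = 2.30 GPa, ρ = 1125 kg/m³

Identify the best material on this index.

After converting to SI:
  option F: E = 45.87 GPa, ρ = 1760 kg/m³
  option L: E = 34.60 GPa, ρ = 2300 kg/m³
  option D: E = 330.0 GPa, ρ = 10200 kg/m³
  option B: E = 117.7 GPa, ρ = 4420 kg/m³
  option X: E = 3.379 GPa, ρ = 1166 kg/m³
  option P: E = 2.300 GPa, ρ = 1125 kg/m³
  option D: M = 32.3 MN·m/kg
  option B: M = 26.6 MN·m/kg
  option F: M = 26.1 MN·m/kg
  option L: M = 15.0 MN·m/kg
  option X: M = 2.90 MN·m/kg
  option P: M = 2.04 MN·m/kg
The maximum is for option D.

option D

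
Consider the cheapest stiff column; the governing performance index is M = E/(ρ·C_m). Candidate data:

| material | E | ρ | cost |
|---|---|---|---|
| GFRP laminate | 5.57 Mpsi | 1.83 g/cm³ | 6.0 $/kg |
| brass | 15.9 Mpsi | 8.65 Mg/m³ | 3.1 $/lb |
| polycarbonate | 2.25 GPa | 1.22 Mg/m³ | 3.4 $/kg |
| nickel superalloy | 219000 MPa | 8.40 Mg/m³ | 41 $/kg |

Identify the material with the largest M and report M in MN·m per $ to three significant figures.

GFRP laminate, M = 3.50 MN·m per $

In SI units:
  GFRP laminate: E = 38.40 GPa, ρ = 1830 kg/m³, cost = 6.000 $/kg
  brass: E = 109.6 GPa, ρ = 8650 kg/m³, cost = 6.834 $/kg
  polycarbonate: E = 2.250 GPa, ρ = 1220 kg/m³, cost = 3.400 $/kg
  nickel superalloy: E = 219.0 GPa, ρ = 8400 kg/m³, cost = 41.00 $/kg
  GFRP laminate: M = 3.50 MN·m per $
  brass: M = 1.85 MN·m per $
  nickel superalloy: M = 0.636 MN·m per $
  polycarbonate: M = 0.542 MN·m per $
GFRP laminate has the largest M.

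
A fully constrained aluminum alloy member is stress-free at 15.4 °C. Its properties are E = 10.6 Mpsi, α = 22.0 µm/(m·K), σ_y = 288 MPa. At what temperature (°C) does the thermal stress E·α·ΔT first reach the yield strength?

E = 10.6 Mpsi = 73.08 GPa.
E·α·ΔT = 288.0 MPa ⇒ ΔT = 288.0 / (73.08×10³ × 22.0×10⁻⁶) = 179.1 K.
T = 15.4 + 179.1 = 194.5 °C.

195 °C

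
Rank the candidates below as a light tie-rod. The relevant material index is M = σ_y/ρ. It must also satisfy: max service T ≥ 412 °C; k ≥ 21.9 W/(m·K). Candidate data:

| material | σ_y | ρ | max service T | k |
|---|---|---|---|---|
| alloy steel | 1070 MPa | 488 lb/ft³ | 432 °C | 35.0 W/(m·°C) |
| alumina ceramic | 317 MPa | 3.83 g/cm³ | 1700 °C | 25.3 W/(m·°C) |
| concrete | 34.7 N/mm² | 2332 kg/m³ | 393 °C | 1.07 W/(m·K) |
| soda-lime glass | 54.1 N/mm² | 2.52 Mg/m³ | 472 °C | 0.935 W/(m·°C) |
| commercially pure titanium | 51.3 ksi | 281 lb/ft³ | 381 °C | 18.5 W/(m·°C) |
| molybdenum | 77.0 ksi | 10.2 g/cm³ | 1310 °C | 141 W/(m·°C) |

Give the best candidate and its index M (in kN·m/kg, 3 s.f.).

alloy steel, M = 137 kN·m/kg

Screen on constraints: max service T ≥ 412 °C; k ≥ 21.9 W/(m·K). Survivors: alloy steel, alumina ceramic, molybdenum.
Putting every candidate on a common basis:
  alloy steel: σ_y = 1070 MPa, ρ = 7817 kg/m³
  alumina ceramic: σ_y = 317.0 MPa, ρ = 3830 kg/m³
  molybdenum: σ_y = 530.9 MPa, ρ = 10200 kg/m³
  alloy steel: M = 137 kN·m/kg
  alumina ceramic: M = 82.8 kN·m/kg
  molybdenum: M = 52.0 kN·m/kg
The maximum is for alloy steel.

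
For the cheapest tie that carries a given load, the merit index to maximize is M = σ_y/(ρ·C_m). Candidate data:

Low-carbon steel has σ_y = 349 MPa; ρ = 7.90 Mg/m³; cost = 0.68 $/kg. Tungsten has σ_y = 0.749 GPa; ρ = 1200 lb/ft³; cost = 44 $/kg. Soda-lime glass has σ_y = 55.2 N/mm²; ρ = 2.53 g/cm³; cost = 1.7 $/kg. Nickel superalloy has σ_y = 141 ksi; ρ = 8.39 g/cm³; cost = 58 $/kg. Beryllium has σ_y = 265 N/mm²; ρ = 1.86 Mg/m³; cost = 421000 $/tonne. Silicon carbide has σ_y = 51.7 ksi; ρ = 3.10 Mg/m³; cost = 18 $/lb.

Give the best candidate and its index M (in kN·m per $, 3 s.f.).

low-carbon steel, M = 65.0 kN·m per $

Normalizing units and computing the index:
  low-carbon steel: σ_y = 349.0 MPa, ρ = 7900 kg/m³, cost = 0.6800 $/kg
  tungsten: σ_y = 749.0 MPa, ρ = 19220 kg/m³, cost = 44.00 $/kg
  soda-lime glass: σ_y = 55.20 MPa, ρ = 2530 kg/m³, cost = 1.700 $/kg
  nickel superalloy: σ_y = 972.2 MPa, ρ = 8390 kg/m³, cost = 58.00 $/kg
  beryllium: σ_y = 265.0 MPa, ρ = 1860 kg/m³, cost = 421.0 $/kg
  silicon carbide: σ_y = 356.5 MPa, ρ = 3100 kg/m³, cost = 39.68 $/kg
  low-carbon steel: M = 65.0 kN·m per $
  soda-lime glass: M = 12.8 kN·m per $
  silicon carbide: M = 2.90 kN·m per $
  nickel superalloy: M = 2.00 kN·m per $
  tungsten: M = 0.886 kN·m per $
  beryllium: M = 0.338 kN·m per $
Highest index: low-carbon steel.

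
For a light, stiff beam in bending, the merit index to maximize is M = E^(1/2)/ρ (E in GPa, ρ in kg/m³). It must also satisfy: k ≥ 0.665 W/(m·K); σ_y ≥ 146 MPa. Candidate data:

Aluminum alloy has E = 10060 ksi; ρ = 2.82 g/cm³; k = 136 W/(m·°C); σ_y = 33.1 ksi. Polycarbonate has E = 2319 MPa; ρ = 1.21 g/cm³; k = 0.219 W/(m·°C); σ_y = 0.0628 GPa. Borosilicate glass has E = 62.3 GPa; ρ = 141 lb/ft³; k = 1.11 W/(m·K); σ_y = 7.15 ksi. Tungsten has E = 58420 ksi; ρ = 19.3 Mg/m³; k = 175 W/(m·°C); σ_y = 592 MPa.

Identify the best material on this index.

Screen on constraints: k ≥ 0.665 W/(m·K); σ_y ≥ 146 MPa. Survivors: aluminum alloy, tungsten.
Putting every candidate on a common basis:
  aluminum alloy: E = 69.36 GPa, ρ = 2820 kg/m³
  tungsten: E = 402.8 GPa, ρ = 19300 kg/m³
  aluminum alloy: M = 2.95×10⁻³
  tungsten: M = 1.04×10⁻³
The maximum is for aluminum alloy.

aluminum alloy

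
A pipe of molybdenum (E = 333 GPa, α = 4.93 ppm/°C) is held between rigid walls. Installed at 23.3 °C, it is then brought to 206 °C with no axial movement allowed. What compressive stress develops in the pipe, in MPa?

300 MPa

ΔT = 182.7 K. Constrained thermal stress σ = E·α·ΔT = 333.0×10³ MPa × 4.93×10⁻⁶ × 182.7 = 300 MPa (compressive).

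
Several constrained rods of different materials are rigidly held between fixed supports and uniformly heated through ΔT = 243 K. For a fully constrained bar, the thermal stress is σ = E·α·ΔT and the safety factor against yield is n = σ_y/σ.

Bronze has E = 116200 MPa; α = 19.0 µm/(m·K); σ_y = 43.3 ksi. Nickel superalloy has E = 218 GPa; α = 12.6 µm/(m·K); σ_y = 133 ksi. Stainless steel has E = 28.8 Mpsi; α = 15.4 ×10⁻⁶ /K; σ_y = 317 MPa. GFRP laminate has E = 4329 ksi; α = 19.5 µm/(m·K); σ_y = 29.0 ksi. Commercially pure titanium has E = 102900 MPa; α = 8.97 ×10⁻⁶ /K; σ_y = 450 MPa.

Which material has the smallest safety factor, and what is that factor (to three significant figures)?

With everything in SI (GPa, ×10⁻⁶/K, MPa):
  bronze: E = 116.2, α = 19.0, σ_y = 298.5 → σ = 536 MPa, n = 0.556
  nickel superalloy: E = 218.0, α = 12.6, σ_y = 917.0 → σ = 667 MPa, n = 1.37
  stainless steel: E = 198.6, α = 15.4, σ_y = 317.0 → σ = 743 MPa, n = 0.427
  GFRP laminate: E = 29.85, α = 19.5, σ_y = 199.9 → σ = 141 MPa, n = 1.41
  commercially pure titanium: E = 102.9, α = 8.97, σ_y = 450.0 → σ = 224 MPa, n = 2.01
The minimum is stainless steel at n = 0.427.

stainless steel, n = 0.427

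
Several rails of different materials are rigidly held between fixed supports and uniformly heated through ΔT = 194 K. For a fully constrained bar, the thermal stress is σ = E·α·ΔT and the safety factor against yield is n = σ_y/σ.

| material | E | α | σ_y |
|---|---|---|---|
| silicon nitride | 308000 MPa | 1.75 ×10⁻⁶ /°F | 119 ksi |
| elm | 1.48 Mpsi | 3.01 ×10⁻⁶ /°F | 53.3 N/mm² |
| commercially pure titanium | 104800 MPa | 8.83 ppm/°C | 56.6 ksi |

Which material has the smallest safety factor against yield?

Per material, after unit conversion:
  silicon nitride: E = 308.0, α = 3.15, σ_y = 820.5 → σ = 188 MPa, n = 4.36
  elm: E = 10.20, α = 5.42, σ_y = 53.30 → σ = 10.7 MPa, n = 4.97
  commercially pure titanium: E = 104.8, α = 8.83, σ_y = 390.2 → σ = 180 MPa, n = 2.17
Commercially pure titanium has the lowest safety factor, n = 2.17.

commercially pure titanium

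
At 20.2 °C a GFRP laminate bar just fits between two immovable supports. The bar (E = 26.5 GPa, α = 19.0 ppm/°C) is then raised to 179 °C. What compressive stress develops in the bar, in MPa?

80.0 MPa

ΔT = 158.8 K. Constrained thermal stress σ = E·α·ΔT = 26.50×10³ MPa × 19.0×10⁻⁶ × 158.8 = 80.0 MPa (compressive).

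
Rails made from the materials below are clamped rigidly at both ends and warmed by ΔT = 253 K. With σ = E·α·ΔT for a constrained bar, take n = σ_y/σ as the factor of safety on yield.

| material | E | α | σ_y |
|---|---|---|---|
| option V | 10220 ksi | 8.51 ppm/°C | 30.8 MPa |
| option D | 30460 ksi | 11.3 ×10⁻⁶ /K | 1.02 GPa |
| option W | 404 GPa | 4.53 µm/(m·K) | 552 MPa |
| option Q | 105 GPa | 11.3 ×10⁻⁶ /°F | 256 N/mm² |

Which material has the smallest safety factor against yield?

option V

Per material, after unit conversion:
  option V: E = 70.46, α = 8.51, σ_y = 30.80 → σ = 152 MPa, n = 0.203
  option D: E = 210.0, α = 11.3, σ_y = 1020 → σ = 600 MPa, n = 1.70
  option W: E = 404.0, α = 4.53, σ_y = 552.0 → σ = 463 MPa, n = 1.19
  option Q: E = 105.0, α = 20.3, σ_y = 256.0 → σ = 540 MPa, n = 0.474
Smallest n: option V with n = 0.203.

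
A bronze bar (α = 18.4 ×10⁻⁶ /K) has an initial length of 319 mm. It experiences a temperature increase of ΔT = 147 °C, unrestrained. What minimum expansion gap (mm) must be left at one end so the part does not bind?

0.863 mm

ΔL = α·L₀·ΔT = 18.4×10⁻⁶ × 319 mm × 147.0 K = 0.863 mm.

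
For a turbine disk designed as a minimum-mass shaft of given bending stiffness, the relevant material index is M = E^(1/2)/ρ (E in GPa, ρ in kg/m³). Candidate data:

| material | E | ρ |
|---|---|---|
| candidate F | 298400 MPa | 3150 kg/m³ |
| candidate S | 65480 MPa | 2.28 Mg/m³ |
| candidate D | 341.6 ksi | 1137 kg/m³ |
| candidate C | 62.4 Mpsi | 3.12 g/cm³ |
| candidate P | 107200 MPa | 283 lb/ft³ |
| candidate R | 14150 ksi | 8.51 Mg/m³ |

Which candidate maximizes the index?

Normalizing units and computing the index:
  candidate F: E = 298.4 GPa, ρ = 3150 kg/m³
  candidate S: E = 65.48 GPa, ρ = 2280 kg/m³
  candidate D: E = 2.355 GPa, ρ = 1137 kg/m³
  candidate C: E = 430.2 GPa, ρ = 3120 kg/m³
  candidate P: E = 107.2 GPa, ρ = 4533 kg/m³
  candidate R: E = 97.56 GPa, ρ = 8510 kg/m³
  candidate C: M = 6.65×10⁻³
  candidate F: M = 5.48×10⁻³
  candidate S: M = 3.55×10⁻³
  candidate P: M = 2.28×10⁻³
  candidate D: M = 1.35×10⁻³
  candidate R: M = 1.16×10⁻³
Candidate C has the largest M.

candidate C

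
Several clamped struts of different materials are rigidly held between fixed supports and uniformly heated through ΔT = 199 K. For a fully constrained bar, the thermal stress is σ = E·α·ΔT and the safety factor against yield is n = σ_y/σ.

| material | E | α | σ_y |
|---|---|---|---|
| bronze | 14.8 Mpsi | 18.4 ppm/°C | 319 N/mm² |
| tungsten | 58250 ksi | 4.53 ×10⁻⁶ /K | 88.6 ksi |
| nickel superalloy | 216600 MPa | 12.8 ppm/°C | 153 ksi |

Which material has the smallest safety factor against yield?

Per material, after unit conversion:
  bronze: E = 102.0, α = 18.4, σ_y = 319.0 → σ = 374 MPa, n = 0.854
  tungsten: E = 401.6, α = 4.53, σ_y = 610.9 → σ = 362 MPa, n = 1.69
  nickel superalloy: E = 216.6, α = 12.8, σ_y = 1055 → σ = 552 MPa, n = 1.91
Smallest n: bronze with n = 0.854.

bronze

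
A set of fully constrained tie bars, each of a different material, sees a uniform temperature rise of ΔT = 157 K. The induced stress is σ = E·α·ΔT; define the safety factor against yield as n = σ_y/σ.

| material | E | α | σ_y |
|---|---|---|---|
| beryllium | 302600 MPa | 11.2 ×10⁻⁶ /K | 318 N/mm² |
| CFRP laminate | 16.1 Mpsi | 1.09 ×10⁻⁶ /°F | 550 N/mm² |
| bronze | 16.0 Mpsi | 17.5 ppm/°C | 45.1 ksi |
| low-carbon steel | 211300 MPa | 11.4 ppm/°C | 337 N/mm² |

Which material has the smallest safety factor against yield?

beryllium

In consistent units (E in GPa, α in ×10⁻⁶/K, σ_y in MPa):
  beryllium: E = 302.6, α = 11.2, σ_y = 318.0 → σ = 532 MPa, n = 0.598
  CFRP laminate: E = 111.0, α = 1.96, σ_y = 550.0 → σ = 34.2 MPa, n = 16.1
  bronze: E = 110.3, α = 17.5, σ_y = 311.0 → σ = 303 MPa, n = 1.03
  low-carbon steel: E = 211.3, α = 11.4, σ_y = 337.0 → σ = 378 MPa, n = 0.891
The minimum is beryllium at n = 0.598.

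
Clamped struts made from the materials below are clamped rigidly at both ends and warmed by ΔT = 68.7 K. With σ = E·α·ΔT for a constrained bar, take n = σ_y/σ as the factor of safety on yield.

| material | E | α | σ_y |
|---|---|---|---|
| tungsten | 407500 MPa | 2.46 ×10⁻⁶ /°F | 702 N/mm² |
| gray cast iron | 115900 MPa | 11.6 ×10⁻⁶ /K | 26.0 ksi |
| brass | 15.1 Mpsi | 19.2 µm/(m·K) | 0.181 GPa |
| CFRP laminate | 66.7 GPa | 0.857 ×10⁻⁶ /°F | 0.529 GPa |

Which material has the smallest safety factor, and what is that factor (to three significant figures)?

With everything in SI (GPa, ×10⁻⁶/K, MPa):
  tungsten: E = 407.5, α = 4.43, σ_y = 702.0 → σ = 124 MPa, n = 5.66
  gray cast iron: E = 115.9, α = 11.6, σ_y = 179.3 → σ = 92.4 MPa, n = 1.94
  brass: E = 104.1, α = 19.2, σ_y = 181.0 → σ = 137 MPa, n = 1.32
  CFRP laminate: E = 66.70, α = 1.54, σ_y = 529.0 → σ = 7.07 MPa, n = 74.8
Brass has the lowest safety factor, n = 1.32.

brass, n = 1.32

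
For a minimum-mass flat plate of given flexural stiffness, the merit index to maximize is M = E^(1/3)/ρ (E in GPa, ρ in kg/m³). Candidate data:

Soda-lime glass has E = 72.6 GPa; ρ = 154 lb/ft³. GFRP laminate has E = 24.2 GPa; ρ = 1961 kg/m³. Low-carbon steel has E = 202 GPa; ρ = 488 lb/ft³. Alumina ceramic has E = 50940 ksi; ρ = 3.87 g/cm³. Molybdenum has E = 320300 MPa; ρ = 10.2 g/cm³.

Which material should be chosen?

alumina ceramic

Convert each candidate to consistent units, then evaluate M:
  soda-lime glass: E = 72.60 GPa, ρ = 2467 kg/m³
  GFRP laminate: E = 24.20 GPa, ρ = 1961 kg/m³
  low-carbon steel: E = 202.0 GPa, ρ = 7817 kg/m³
  alumina ceramic: E = 351.2 GPa, ρ = 3870 kg/m³
  molybdenum: E = 320.3 GPa, ρ = 10200 kg/m³
  alumina ceramic: M = 1.82×10⁻³
  soda-lime glass: M = 1.69×10⁻³
  GFRP laminate: M = 1.48×10⁻³
  low-carbon steel: M = 0.751×10⁻³
  molybdenum: M = 0.671×10⁻³
Alumina ceramic has the largest M.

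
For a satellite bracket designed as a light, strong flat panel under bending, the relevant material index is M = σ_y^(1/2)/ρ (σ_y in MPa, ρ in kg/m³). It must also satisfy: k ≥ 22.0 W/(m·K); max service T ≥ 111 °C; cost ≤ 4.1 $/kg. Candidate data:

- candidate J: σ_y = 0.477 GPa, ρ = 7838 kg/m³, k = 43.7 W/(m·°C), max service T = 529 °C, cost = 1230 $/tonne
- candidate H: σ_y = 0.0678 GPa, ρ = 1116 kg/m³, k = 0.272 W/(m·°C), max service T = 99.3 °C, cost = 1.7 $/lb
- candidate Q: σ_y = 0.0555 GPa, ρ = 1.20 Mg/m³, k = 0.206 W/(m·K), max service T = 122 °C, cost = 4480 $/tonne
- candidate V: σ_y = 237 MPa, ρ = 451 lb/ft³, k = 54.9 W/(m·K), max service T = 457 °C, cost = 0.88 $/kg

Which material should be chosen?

Screen on constraints: k ≥ 22.0 W/(m·K); max service T ≥ 111 °C; cost ≤ 4.1 $/kg. Survivors: candidate J, candidate V.
Convert each candidate to consistent units, then evaluate M:
  candidate J: σ_y = 477.0 MPa, ρ = 7838 kg/m³
  candidate V: σ_y = 237.0 MPa, ρ = 7224 kg/m³
  candidate J: M = 2.79×10⁻³
  candidate V: M = 2.13×10⁻³
The maximum is for candidate J.

candidate J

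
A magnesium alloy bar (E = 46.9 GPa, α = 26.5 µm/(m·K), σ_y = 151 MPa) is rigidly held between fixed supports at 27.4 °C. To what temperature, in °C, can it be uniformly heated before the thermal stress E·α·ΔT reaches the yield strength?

E·α·ΔT = 151.0 MPa ⇒ ΔT = 151.0 / (46.90×10³ × 26.5×10⁻⁶) = 121.5 K.
T = 27.4 + 121.5 = 148.9 °C.

149 °C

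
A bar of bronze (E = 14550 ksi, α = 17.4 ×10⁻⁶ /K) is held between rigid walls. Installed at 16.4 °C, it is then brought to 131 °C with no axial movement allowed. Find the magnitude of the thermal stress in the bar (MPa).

E = 14550 ksi = 100.3 GPa.
ΔT = 114.6 K. Constrained thermal stress σ = E·α·ΔT = 100.3×10³ MPa × 17.4×10⁻⁶ × 114.6 = 200 MPa (compressive).

200 MPa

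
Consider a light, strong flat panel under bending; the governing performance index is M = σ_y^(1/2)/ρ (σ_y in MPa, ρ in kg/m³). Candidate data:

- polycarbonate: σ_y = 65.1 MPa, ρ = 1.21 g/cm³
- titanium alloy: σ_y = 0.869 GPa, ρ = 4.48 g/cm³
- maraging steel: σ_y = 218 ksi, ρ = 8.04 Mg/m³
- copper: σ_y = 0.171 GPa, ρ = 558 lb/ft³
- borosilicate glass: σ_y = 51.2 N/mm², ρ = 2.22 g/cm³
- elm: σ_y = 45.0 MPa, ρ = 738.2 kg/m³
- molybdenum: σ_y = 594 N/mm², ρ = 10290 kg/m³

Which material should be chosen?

elm

After converting to SI:
  polycarbonate: σ_y = 65.10 MPa, ρ = 1210 kg/m³
  titanium alloy: σ_y = 869.0 MPa, ρ = 4480 kg/m³
  maraging steel: σ_y = 1503 MPa, ρ = 8040 kg/m³
  copper: σ_y = 171.0 MPa, ρ = 8938 kg/m³
  borosilicate glass: σ_y = 51.20 MPa, ρ = 2220 kg/m³
  elm: σ_y = 45.00 MPa, ρ = 738.2 kg/m³
  molybdenum: σ_y = 594.0 MPa, ρ = 10290 kg/m³
  elm: M = 9.09×10⁻³
  polycarbonate: M = 6.67×10⁻³
  titanium alloy: M = 6.58×10⁻³
  maraging steel: M = 4.82×10⁻³
  borosilicate glass: M = 3.22×10⁻³
  molybdenum: M = 2.37×10⁻³
  copper: M = 1.46×10⁻³
Highest index: elm.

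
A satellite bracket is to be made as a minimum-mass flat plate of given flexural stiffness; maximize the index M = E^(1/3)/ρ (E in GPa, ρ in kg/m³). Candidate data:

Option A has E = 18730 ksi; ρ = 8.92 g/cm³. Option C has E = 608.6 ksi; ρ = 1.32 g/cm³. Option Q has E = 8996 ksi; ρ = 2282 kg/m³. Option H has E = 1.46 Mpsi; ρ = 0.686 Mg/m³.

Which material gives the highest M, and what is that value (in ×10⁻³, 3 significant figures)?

option H, M = 3.15×10⁻³

Normalizing units and computing the index:
  option A: E = 129.1 GPa, ρ = 8920 kg/m³
  option C: E = 4.196 GPa, ρ = 1320 kg/m³
  option Q: E = 62.03 GPa, ρ = 2282 kg/m³
  option H: E = 10.07 GPa, ρ = 686.0 kg/m³
  option H: M = 3.15×10⁻³
  option Q: M = 1.73×10⁻³
  option C: M = 1.22×10⁻³
  option A: M = 0.567×10⁻³
Option H ranks first.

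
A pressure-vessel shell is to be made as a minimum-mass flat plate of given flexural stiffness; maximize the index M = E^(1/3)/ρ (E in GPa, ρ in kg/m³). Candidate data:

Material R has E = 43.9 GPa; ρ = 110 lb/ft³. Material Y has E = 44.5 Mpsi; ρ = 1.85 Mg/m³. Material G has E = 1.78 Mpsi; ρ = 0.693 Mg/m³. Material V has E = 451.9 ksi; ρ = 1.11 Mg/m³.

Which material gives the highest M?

material Y

Normalizing units and computing the index:
  material R: E = 43.90 GPa, ρ = 1762 kg/m³
  material Y: E = 306.8 GPa, ρ = 1850 kg/m³
  material G: E = 12.27 GPa, ρ = 693.0 kg/m³
  material V: E = 3.116 GPa, ρ = 1110 kg/m³
  material Y: M = 3.65×10⁻³
  material G: M = 3.33×10⁻³
  material R: M = 2.00×10⁻³
  material V: M = 1.32×10⁻³
Material Y has the largest M.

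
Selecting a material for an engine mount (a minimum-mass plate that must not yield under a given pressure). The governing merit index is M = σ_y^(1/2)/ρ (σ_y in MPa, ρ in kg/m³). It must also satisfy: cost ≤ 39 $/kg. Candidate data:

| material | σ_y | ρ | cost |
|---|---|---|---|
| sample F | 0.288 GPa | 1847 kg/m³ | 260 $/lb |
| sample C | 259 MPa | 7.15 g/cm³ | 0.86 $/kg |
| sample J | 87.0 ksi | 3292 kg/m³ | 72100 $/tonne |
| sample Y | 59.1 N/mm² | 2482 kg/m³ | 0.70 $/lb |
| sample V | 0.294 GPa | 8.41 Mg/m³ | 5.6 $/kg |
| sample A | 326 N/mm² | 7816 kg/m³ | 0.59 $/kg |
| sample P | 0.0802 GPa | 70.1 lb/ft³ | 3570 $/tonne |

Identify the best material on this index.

Screen on constraints: cost ≤ 39 $/kg. Survivors: sample C, sample Y, sample V, sample A, sample P.
Normalizing units and computing the index:
  sample C: σ_y = 259.0 MPa, ρ = 7150 kg/m³
  sample Y: σ_y = 59.10 MPa, ρ = 2482 kg/m³
  sample V: σ_y = 294.0 MPa, ρ = 8410 kg/m³
  sample A: σ_y = 326.0 MPa, ρ = 7816 kg/m³
  sample P: σ_y = 80.20 MPa, ρ = 1123 kg/m³
  sample P: M = 7.98×10⁻³
  sample Y: M = 3.10×10⁻³
  sample A: M = 2.31×10⁻³
  sample C: M = 2.25×10⁻³
  sample V: M = 2.04×10⁻³
The maximum is for sample P.

sample P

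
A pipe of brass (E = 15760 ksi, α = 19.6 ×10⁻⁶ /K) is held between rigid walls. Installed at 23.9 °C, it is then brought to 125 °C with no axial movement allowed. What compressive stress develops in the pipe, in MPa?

E = 15760 ksi = 108.7 GPa.
ΔT = 101.1 K. Constrained thermal stress σ = E·α·ΔT = 108.7×10³ MPa × 19.6×10⁻⁶ × 101.1 = 215 MPa (compressive).

215 MPa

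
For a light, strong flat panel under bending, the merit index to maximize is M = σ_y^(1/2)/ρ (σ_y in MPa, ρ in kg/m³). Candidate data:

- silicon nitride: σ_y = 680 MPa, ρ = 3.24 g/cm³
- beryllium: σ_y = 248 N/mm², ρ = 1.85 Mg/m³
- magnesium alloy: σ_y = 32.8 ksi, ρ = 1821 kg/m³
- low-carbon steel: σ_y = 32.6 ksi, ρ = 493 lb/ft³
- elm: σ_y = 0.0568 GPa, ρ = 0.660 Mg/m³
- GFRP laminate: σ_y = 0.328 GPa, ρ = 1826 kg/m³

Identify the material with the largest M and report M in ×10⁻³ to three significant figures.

Putting every candidate on a common basis:
  silicon nitride: σ_y = 680.0 MPa, ρ = 3240 kg/m³
  beryllium: σ_y = 248.0 MPa, ρ = 1850 kg/m³
  magnesium alloy: σ_y = 226.1 MPa, ρ = 1821 kg/m³
  low-carbon steel: σ_y = 224.8 MPa, ρ = 7897 kg/m³
  elm: σ_y = 56.80 MPa, ρ = 660.0 kg/m³
  GFRP laminate: σ_y = 328.0 MPa, ρ = 1826 kg/m³
  elm: M = 11.4×10⁻³
  GFRP laminate: M = 9.92×10⁻³
  beryllium: M = 8.51×10⁻³
  magnesium alloy: M = 8.26×10⁻³
  silicon nitride: M = 8.05×10⁻³
  low-carbon steel: M = 1.90×10⁻³
Elm ranks first.

elm, M = 11.4×10⁻³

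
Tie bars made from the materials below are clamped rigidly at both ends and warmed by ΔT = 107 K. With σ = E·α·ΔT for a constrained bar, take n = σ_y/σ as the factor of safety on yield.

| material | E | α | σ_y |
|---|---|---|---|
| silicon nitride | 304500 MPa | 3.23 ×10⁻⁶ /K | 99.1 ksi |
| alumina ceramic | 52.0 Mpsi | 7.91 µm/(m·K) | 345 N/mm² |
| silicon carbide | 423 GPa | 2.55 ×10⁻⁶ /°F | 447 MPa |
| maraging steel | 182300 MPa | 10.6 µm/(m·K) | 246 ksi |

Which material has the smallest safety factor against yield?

Per material, after unit conversion:
  silicon nitride: E = 304.5, α = 3.23, σ_y = 683.3 → σ = 105 MPa, n = 6.49
  alumina ceramic: E = 358.5, α = 7.91, σ_y = 345.0 → σ = 303 MPa, n = 1.14
  silicon carbide: E = 423.0, α = 4.59, σ_y = 447.0 → σ = 208 MPa, n = 2.15
  maraging steel: E = 182.3, α = 10.6, σ_y = 1696 → σ = 207 MPa, n = 8.20
Smallest n: alumina ceramic with n = 1.14.

alumina ceramic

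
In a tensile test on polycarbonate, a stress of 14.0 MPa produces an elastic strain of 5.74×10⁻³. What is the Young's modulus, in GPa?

E = σ/ε = 14.0 MPa / 5.74×10⁻³ = 2439 MPa = 2.44 GPa.

2.44 GPa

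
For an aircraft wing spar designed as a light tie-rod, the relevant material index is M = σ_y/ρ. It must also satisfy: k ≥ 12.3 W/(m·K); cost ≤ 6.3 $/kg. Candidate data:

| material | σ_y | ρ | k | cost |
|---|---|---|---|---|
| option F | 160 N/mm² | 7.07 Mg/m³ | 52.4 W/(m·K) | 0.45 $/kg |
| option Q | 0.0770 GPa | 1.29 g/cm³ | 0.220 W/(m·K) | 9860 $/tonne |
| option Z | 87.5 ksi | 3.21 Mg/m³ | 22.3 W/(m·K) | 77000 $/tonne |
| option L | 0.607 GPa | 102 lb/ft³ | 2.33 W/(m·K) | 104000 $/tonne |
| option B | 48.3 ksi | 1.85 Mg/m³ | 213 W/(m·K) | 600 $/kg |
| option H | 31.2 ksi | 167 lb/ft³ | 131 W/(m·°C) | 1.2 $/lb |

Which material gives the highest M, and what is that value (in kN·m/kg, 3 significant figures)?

Screen on constraints: k ≥ 12.3 W/(m·K); cost ≤ 6.3 $/kg. Survivors: option F, option H.
Convert each candidate to consistent units, then evaluate M:
  option F: σ_y = 160.0 MPa, ρ = 7070 kg/m³
  option H: σ_y = 215.1 MPa, ρ = 2675 kg/m³
  option H: M = 80.4 kN·m/kg
  option F: M = 22.6 kN·m/kg
Highest index: option H.

option H, M = 80.4 kN·m/kg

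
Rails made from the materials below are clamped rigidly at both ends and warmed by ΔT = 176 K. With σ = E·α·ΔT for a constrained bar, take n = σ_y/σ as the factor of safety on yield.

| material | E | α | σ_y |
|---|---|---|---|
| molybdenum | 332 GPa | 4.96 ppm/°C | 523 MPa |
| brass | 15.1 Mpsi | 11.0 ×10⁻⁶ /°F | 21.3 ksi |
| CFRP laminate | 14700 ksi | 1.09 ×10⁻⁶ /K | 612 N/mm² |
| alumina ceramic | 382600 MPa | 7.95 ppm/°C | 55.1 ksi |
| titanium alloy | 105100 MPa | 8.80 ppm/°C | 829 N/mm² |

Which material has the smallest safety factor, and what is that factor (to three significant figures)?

brass, n = 0.405

Per material, after unit conversion:
  molybdenum: E = 332.0, α = 4.96, σ_y = 523.0 → σ = 290 MPa, n = 1.80
  brass: E = 104.1, α = 19.8, σ_y = 146.9 → σ = 363 MPa, n = 0.405
  CFRP laminate: E = 101.4, α = 1.09, σ_y = 612.0 → σ = 19.4 MPa, n = 31.5
  alumina ceramic: E = 382.6, α = 7.95, σ_y = 379.9 → σ = 535 MPa, n = 0.710
  titanium alloy: E = 105.1, α = 8.80, σ_y = 829.0 → σ = 163 MPa, n = 5.09
Brass has the lowest safety factor, n = 0.405.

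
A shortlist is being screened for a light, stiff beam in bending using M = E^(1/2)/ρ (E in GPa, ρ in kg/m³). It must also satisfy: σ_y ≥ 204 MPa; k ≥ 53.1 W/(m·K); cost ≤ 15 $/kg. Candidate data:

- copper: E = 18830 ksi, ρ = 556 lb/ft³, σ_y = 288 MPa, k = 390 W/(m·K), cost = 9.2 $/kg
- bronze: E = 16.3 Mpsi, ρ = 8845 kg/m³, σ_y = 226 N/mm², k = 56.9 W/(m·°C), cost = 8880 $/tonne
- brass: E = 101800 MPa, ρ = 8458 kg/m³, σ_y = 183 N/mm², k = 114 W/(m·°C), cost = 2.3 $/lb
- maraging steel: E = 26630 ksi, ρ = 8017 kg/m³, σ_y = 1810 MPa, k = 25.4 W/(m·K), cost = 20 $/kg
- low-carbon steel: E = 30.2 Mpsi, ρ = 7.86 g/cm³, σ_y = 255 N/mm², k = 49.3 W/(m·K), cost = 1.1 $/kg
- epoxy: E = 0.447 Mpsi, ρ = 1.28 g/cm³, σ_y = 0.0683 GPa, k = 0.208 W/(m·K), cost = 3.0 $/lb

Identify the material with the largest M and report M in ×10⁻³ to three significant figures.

Screen on constraints: σ_y ≥ 204 MPa; k ≥ 53.1 W/(m·K); cost ≤ 15 $/kg. Survivors: copper, bronze.
In SI units:
  copper: E = 129.8 GPa, ρ = 8906 kg/m³
  bronze: E = 112.4 GPa, ρ = 8845 kg/m³
  copper: M = 1.28×10⁻³
  bronze: M = 1.20×10⁻³
Highest index: copper.

copper, M = 1.28×10⁻³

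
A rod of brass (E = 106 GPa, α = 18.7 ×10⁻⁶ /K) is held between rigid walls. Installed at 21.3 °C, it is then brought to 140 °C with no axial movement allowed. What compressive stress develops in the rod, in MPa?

ΔT = 118.7 K. Constrained thermal stress σ = E·α·ΔT = 106.0×10³ MPa × 18.7×10⁻⁶ × 118.7 = 235 MPa (compressive).

235 MPa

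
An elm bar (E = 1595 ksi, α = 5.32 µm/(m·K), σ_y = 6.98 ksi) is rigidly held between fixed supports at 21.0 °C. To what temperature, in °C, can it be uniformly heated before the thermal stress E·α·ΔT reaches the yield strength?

844 °C

E = 1595 ksi = 11.00 GPa.
σ_y = 6.98 ksi = 48.13 MPa.
E·α·ΔT = 48.13 MPa ⇒ ΔT = 48.13 / (11.00×10³ × 5.32×10⁻⁶) = 822.6 K.
T = 21.0 + 822.6 = 843.6 °C.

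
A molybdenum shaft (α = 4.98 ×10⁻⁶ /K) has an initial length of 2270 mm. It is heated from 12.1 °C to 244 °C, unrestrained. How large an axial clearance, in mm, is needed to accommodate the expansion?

2.62 mm

ΔT = 244 − 12.1 = 231.9 K.
ΔL = α·L₀·ΔT = 4.98×10⁻⁶ × 2270 mm × 231.9 K = 2.62 mm.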